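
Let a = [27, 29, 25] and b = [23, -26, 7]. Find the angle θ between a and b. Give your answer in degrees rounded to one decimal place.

a · b = 27·23 + 29·(-26) + 25·7 = 621 - 754 + 175 = 42
|a|² = 729 + 841 + 625 = 2195,  |a| = √2195 ≈ 46.850827
|b|² = 529 + 676 + 49 = 1254,  |b| = √1254 ≈ 35.411862
cos θ = 42 / (46.850827 · 35.411862) ≈ 0.02532
θ = arccos(0.02532) ≈ 88.5°

88.5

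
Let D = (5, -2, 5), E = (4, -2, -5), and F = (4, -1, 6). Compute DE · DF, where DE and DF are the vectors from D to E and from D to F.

DE = E − D = (-1, 0, -10)
DF = F − D = (-1, 1, 1)
DE · DF = (-1)·(-1) + 0·1 + (-10)·1 = 1 + 0 - 10 = -9

-9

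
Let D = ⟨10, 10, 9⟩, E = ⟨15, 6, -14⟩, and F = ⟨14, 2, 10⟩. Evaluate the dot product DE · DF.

29

DE = E − D = (5, -4, -23)
DF = F − D = (4, -8, 1)
DE · DF = 5·4 + (-4)·(-8) + (-23)·1 = 20 + 32 - 23 = 29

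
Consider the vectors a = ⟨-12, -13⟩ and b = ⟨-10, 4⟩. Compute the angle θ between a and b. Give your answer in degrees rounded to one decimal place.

69.1

a · b = (-12)·(-10) + (-13)·4 = 120 - 52 = 68
|a|² = 144 + 169 = 313,  |a| = √313 ≈ 17.691806
|b|² = 100 + 16 = 116,  |b| = √116 ≈ 10.770330
cos θ = 68 / (17.691806 · 10.770330) ≈ 0.35687
θ = arccos(0.35687) ≈ 69.1°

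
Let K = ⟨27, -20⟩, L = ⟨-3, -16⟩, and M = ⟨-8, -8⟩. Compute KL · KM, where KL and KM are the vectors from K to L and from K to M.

1098

KL = L − K = (-30, 4)
KM = M − K = (-35, 12)
KL · KM = (-30)·(-35) + 4·12 = 1050 + 48 = 1098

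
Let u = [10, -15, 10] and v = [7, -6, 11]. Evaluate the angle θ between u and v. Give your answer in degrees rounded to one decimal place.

u · v = 10·7 + (-15)·(-6) + 10·11 = 70 + 90 + 110 = 270
|u|² = 100 + 225 + 100 = 425,  |u| = √425 ≈ 20.615528
|v|² = 49 + 36 + 121 = 206,  |v| = √206 ≈ 14.352700
cos θ = 270 / (20.615528 · 14.352700) ≈ 0.91251
θ = arccos(0.91251) ≈ 24.1°

24.1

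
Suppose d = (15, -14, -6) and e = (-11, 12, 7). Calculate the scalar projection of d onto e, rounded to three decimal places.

-21.162

d · e = 15·(-11) + (-14)·12 + (-6)·7 = -165 - 168 - 42 = -375
|e| = √(121 + 144 + 49) = √314 ≈ 17.7200
comp_e d = -375 / √314 ≈ -21.162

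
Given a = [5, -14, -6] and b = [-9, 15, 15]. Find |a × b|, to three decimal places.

i: (-14)·15 - (-6)·15 = -210 - (-90) = -120
j: (-6)·(-9) - 5·15 = 54 - 75 = -21
k: 5·15 - (-14)·(-9) = 75 - 126 = -51
a × b = (-120, -21, -51)
|a × b| = √((-120)² + (-21)² + (-51)²) = √17442 ≈ 132.0682

132.068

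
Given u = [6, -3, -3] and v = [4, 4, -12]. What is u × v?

i: (-3)·(-12) - (-3)·4 = 36 - (-12) = 48
j: (-3)·4 - 6·(-12) = -12 - (-72) = 60
k: 6·4 - (-3)·4 = 24 - (-12) = 36
u × v = (48, 60, 36)

(48, 60, 36)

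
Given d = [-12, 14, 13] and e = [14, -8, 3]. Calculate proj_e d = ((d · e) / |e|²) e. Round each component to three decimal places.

d · e = (-12)·14 + 14·(-8) + 13·3 = -168 - 112 + 39 = -241
|e|² = 196 + 64 + 9 = 269
proj_e d = (-241/269) · (14, -8, 3) ≈ (-12.543, 7.167, -2.688)

(-12.543, 7.167, -2.688)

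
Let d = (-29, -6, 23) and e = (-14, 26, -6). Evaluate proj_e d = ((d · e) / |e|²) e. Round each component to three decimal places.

d · e = (-29)·(-14) + (-6)·26 + 23·(-6) = 406 - 156 - 138 = 112
|e|² = 196 + 676 + 36 = 908
proj_e d = (112/908) · (-14, 26, -6) ≈ (-1.727, 3.207, -0.740)

(-1.727, 3.207, -0.740)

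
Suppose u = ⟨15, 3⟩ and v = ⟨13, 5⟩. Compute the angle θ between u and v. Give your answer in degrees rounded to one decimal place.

9.7

u · v = 15·13 + 3·5 = 195 + 15 = 210
|u|² = 225 + 9 = 234,  |u| = √234 ≈ 15.297059
|v|² = 169 + 25 = 194,  |v| = √194 ≈ 13.928388
cos θ = 210 / (15.297059 · 13.928388) ≈ 0.98562
θ = arccos(0.98562) ≈ 9.7°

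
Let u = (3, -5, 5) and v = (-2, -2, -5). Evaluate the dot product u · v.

-21

u · v = 3·(-2) + (-5)·(-2) + 5·(-5) = -6 + 10 - 25 = -21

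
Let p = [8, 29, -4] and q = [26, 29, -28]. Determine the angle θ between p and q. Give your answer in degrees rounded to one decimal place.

p · q = 8·26 + 29·29 + (-4)·(-28) = 208 + 841 + 112 = 1161
|p|² = 64 + 841 + 16 = 921,  |p| = √921 ≈ 30.347982
|q|² = 676 + 841 + 784 = 2301,  |q| = √2301 ≈ 47.968740
cos θ = 1161 / (30.347982 · 47.968740) ≈ 0.79752
θ = arccos(0.79752) ≈ 37.1°

37.1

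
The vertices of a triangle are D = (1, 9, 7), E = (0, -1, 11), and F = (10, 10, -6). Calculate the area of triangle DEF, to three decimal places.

DE = (-1, -10, 4),  DF = (9, 1, -13)
i: (-10)·(-13) - 4·1 = 130 - 4 = 126
j: 4·9 - (-1)·(-13) = 36 - 13 = 23
k: (-1)·1 - (-10)·9 = -1 - (-90) = 89
DE × DF = (126, 23, 89)
|DE × DF| = √24326 ≈ 155.9679
area = ½ · 155.9679 ≈ 77.984

77.984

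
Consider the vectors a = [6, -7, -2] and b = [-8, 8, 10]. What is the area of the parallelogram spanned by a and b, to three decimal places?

70.114

i: (-7)·10 - (-2)·8 = -70 - (-16) = -54
j: (-2)·(-8) - 6·10 = 16 - 60 = -44
k: 6·8 - (-7)·(-8) = 48 - 56 = -8
a × b = (-54, -44, -8)
|a × b| = √((-54)² + (-44)² + (-8)²) = √4916 ≈ 70.1142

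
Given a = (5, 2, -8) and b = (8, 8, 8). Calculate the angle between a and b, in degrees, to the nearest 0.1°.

a · b = 5·8 + 2·8 + (-8)·8 = 40 + 16 - 64 = -8
|a|² = 25 + 4 + 64 = 93,  |a| = √93 ≈ 9.643651
|b|² = 64 + 64 + 64 = 192,  |b| = √192 ≈ 13.856406
cos θ = -8 / (9.643651 · 13.856406) ≈ -0.05987
θ = arccos(-0.05987) ≈ 93.4°

93.4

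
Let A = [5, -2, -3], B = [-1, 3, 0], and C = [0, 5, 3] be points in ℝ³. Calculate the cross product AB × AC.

AB = (-6, 5, 3)
AC = (-5, 7, 6)
i: 5·6 - 3·7 = 30 - 21 = 9
j: 3·(-5) - (-6)·6 = -15 - (-36) = 21
k: (-6)·7 - 5·(-5) = -42 - (-25) = -17
AB × AC = (9, 21, -17)

(9, 21, -17)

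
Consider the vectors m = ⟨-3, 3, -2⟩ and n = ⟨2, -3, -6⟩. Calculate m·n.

-3

m · n = (-3)·2 + 3·(-3) + (-2)·(-6) = -6 - 9 + 12 = -3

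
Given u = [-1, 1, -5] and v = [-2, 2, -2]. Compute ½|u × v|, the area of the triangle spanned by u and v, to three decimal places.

i: 1·(-2) - (-5)·2 = -2 - (-10) = 8
j: (-5)·(-2) - (-1)·(-2) = 10 - 2 = 8
k: (-1)·2 - 1·(-2) = -2 - (-2) = 0
u × v = (8, 8, 0)
|u × v| = √(8² + 8² + 0²) = √128 ≈ 11.3137
area = ½ · 11.3137 ≈ 5.657

5.657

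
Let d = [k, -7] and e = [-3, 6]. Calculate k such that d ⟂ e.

-14

d · e = k·(-3) + (-7)·6 = -42 - 3k
Set equal to 0: -3k = 42, so k = -14.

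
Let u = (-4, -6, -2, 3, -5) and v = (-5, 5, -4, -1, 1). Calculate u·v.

u · v = (-4)·(-5) + (-6)·5 + (-2)·(-4) + 3·(-1) + (-5)·1 = 20 - 30 + 8 - 3 - 5 = -10

-10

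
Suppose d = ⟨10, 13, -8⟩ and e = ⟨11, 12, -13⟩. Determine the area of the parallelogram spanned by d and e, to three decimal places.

87.304

i: 13·(-13) - (-8)·12 = -169 - (-96) = -73
j: (-8)·11 - 10·(-13) = -88 - (-130) = 42
k: 10·12 - 13·11 = 120 - 143 = -23
d × e = (-73, 42, -23)
|d × e| = √((-73)² + 42² + (-23)²) = √7622 ≈ 87.3041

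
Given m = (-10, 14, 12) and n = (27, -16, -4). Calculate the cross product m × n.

i: 14·(-4) - 12·(-16) = -56 - (-192) = 136
j: 12·27 - (-10)·(-4) = 324 - 40 = 284
k: (-10)·(-16) - 14·27 = 160 - 378 = -218
m × n = (136, 284, -218)

(136, 284, -218)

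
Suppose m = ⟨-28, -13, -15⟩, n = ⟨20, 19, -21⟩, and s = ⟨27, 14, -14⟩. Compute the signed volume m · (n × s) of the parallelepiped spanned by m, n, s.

6442

n × s:
i: 19·(-14) - (-21)·14 = -266 - (-294) = 28
j: (-21)·27 - 20·(-14) = -567 - (-280) = -287
k: 20·14 - 19·27 = 280 - 513 = -233
n × s = (28, -287, -233)
m · (n × s) = (-28)·28 + (-13)·(-287) + (-15)·(-233) = -784 + 3731 + 3495 = 6442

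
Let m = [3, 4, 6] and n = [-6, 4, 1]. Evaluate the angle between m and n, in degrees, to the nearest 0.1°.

m · n = 3·(-6) + 4·4 + 6·1 = -18 + 16 + 6 = 4
|m|² = 9 + 16 + 36 = 61,  |m| = √61 ≈ 7.810250
|n|² = 36 + 16 + 1 = 53,  |n| = √53 ≈ 7.280110
cos θ = 4 / (7.810250 · 7.280110) ≈ 0.07035
θ = arccos(0.07035) ≈ 86.0°

86.0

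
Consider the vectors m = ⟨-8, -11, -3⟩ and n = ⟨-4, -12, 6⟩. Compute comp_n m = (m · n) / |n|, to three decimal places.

m · n = (-8)·(-4) + (-11)·(-12) + (-3)·6 = 32 + 132 - 18 = 146
|n| = √(16 + 144 + 36) = √196 ≈ 14.0000
comp_n m = 146 / √196 ≈ 10.429

10.429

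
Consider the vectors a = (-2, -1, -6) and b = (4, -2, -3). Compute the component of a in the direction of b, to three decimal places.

a · b = (-2)·4 + (-1)·(-2) + (-6)·(-3) = -8 + 2 + 18 = 12
|b| = √(16 + 4 + 9) = √29 ≈ 5.3852
comp_b a = 12 / √29 ≈ 2.228

2.228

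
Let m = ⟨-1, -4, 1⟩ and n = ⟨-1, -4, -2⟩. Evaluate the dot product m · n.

m · n = (-1)·(-1) + (-4)·(-4) + 1·(-2) = 1 + 16 - 2 = 15

15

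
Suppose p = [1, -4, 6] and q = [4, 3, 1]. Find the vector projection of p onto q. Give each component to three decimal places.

(-0.308, -0.231, -0.077)

p · q = 1·4 + (-4)·3 + 6·1 = 4 - 12 + 6 = -2
|q|² = 16 + 9 + 1 = 26
proj_q p = (-2/26) · (4, 3, 1) ≈ (-0.308, -0.231, -0.077)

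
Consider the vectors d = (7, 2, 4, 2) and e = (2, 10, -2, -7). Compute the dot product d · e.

12

d · e = 7·2 + 2·10 + 4·(-2) + 2·(-7) = 14 + 20 - 8 - 14 = 12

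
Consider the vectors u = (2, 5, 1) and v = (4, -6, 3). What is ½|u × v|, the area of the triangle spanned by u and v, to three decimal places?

i: 5·3 - 1·(-6) = 15 - (-6) = 21
j: 1·4 - 2·3 = 4 - 6 = -2
k: 2·(-6) - 5·4 = -12 - 20 = -32
u × v = (21, -2, -32)
|u × v| = √(21² + (-2)² + (-32)²) = √1469 ≈ 38.3275
area = ½ · 38.3275 ≈ 19.164

19.164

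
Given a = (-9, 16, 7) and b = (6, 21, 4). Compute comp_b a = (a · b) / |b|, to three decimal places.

a · b = (-9)·6 + 16·21 + 7·4 = -54 + 336 + 28 = 310
|b| = √(36 + 441 + 16) = √493 ≈ 22.2036
comp_b a = 310 / √493 ≈ 13.962

13.962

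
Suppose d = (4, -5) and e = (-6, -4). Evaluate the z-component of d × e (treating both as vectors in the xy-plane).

-46

4·(-4) - (-5)·(-6) = -16 - 30 = -46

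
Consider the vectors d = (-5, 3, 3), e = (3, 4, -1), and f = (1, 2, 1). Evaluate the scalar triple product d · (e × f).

e × f:
i: 4·1 - (-1)·2 = 4 - (-2) = 6
j: (-1)·1 - 3·1 = -1 - 3 = -4
k: 3·2 - 4·1 = 6 - 4 = 2
e × f = (6, -4, 2)
d · (e × f) = (-5)·6 + 3·(-4) + 3·2 = -30 - 12 + 6 = -36

-36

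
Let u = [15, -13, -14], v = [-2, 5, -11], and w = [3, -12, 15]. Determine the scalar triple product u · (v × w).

v × w:
i: 5·15 - (-11)·(-12) = 75 - 132 = -57
j: (-11)·3 - (-2)·15 = -33 - (-30) = -3
k: (-2)·(-12) - 5·3 = 24 - 15 = 9
v × w = (-57, -3, 9)
u · (v × w) = 15·(-57) + (-13)·(-3) + (-14)·9 = -855 + 39 - 126 = -942

-942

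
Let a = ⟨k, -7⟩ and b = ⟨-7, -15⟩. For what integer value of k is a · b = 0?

a · b = k·(-7) + (-7)·(-15) = 105 - 7k
Set equal to 0: -7k = -105, so k = 15.

15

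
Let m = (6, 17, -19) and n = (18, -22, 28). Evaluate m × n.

i: 17·28 - (-19)·(-22) = 476 - 418 = 58
j: (-19)·18 - 6·28 = -342 - 168 = -510
k: 6·(-22) - 17·18 = -132 - 306 = -438
m × n = (58, -510, -438)

(58, -510, -438)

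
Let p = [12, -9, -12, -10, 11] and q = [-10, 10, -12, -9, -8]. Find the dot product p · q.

-64

p · q = 12·(-10) + (-9)·10 + (-12)·(-12) + (-10)·(-9) + 11·(-8) = -120 - 90 + 144 + 90 - 88 = -64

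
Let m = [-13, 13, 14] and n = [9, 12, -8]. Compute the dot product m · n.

m · n = (-13)·9 + 13·12 + 14·(-8) = -117 + 156 - 112 = -73

-73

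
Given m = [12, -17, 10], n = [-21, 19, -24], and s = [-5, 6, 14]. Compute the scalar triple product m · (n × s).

n × s:
i: 19·14 - (-24)·6 = 266 - (-144) = 410
j: (-24)·(-5) - (-21)·14 = 120 - (-294) = 414
k: (-21)·6 - 19·(-5) = -126 - (-95) = -31
n × s = (410, 414, -31)
m · (n × s) = 12·410 + (-17)·414 + 10·(-31) = 4920 - 7038 - 310 = -2428

-2428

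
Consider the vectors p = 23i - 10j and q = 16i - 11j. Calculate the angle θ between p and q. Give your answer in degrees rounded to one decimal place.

p · q = 23·16 + (-10)·(-11) = 368 + 110 = 478
|p|² = 529 + 100 = 629,  |p| = √629 ≈ 25.079872
|q|² = 256 + 121 = 377,  |q| = √377 ≈ 19.416488
cos θ = 478 / (25.079872 · 19.416488) ≈ 0.98159
θ = arccos(0.98159) ≈ 11.0°

11.0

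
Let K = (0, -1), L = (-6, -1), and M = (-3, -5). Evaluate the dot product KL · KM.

18

KL = L − K = (-6, 0)
KM = M − K = (-3, -4)
KL · KM = (-6)·(-3) + 0·(-4) = 18 + 0 = 18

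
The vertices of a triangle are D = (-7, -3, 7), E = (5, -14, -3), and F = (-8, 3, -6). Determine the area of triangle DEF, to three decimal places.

DE = (12, -11, -10),  DF = (-1, 6, -13)
i: (-11)·(-13) - (-10)·6 = 143 - (-60) = 203
j: (-10)·(-1) - 12·(-13) = 10 - (-156) = 166
k: 12·6 - (-11)·(-1) = 72 - 11 = 61
DE × DF = (203, 166, 61)
|DE × DF| = √72486 ≈ 269.2322
area = ½ · 269.2322 ≈ 134.616

134.616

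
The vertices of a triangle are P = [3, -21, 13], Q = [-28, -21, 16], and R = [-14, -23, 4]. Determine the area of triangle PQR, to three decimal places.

167.914

PQ = (-31, 0, 3),  PR = (-17, -2, -9)
i: 0·(-9) - 3·(-2) = 0 - (-6) = 6
j: 3·(-17) - (-31)·(-9) = -51 - 279 = -330
k: (-31)·(-2) - 0·(-17) = 62 - 0 = 62
PQ × PR = (6, -330, 62)
|PQ × PR| = √112780 ≈ 335.8273
area = ½ · 335.8273 ≈ 167.914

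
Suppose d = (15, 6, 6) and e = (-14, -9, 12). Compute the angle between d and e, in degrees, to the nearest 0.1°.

d · e = 15·(-14) + 6·(-9) + 6·12 = -210 - 54 + 72 = -192
|d|² = 225 + 36 + 36 = 297,  |d| = √297 ≈ 17.233688
|e|² = 196 + 81 + 144 = 421,  |e| = √421 ≈ 20.518285
cos θ = -192 / (17.233688 · 20.518285) ≈ -0.54298
θ = arccos(-0.54298) ≈ 122.9°

122.9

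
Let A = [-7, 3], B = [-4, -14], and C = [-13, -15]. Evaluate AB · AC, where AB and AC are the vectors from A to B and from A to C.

288

AB = B − A = (3, -17)
AC = C − A = (-6, -18)
AB · AC = 3·(-6) + (-17)·(-18) = -18 + 306 = 288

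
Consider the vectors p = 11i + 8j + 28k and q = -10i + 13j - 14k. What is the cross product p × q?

(-476, -126, 223)

i: 8·(-14) - 28·13 = -112 - 364 = -476
j: 28·(-10) - 11·(-14) = -280 - (-154) = -126
k: 11·13 - 8·(-10) = 143 - (-80) = 223
p × q = (-476, -126, 223)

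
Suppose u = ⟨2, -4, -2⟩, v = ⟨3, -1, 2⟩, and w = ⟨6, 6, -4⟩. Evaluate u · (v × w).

v × w:
i: (-1)·(-4) - 2·6 = 4 - 12 = -8
j: 2·6 - 3·(-4) = 12 - (-12) = 24
k: 3·6 - (-1)·6 = 18 - (-6) = 24
v × w = (-8, 24, 24)
u · (v × w) = 2·(-8) + (-4)·24 + (-2)·24 = -16 - 96 - 48 = -160

-160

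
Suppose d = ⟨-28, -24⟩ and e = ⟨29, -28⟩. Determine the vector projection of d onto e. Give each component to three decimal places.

(-2.498, 2.412)

d · e = (-28)·29 + (-24)·(-28) = -812 + 672 = -140
|e|² = 841 + 784 = 1625
proj_e d = (-140/1625) · (29, -28) ≈ (-2.498, 2.412)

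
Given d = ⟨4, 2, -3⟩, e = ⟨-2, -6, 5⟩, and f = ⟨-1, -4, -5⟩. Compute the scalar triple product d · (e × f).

e × f:
i: (-6)·(-5) - 5·(-4) = 30 - (-20) = 50
j: 5·(-1) - (-2)·(-5) = -5 - 10 = -15
k: (-2)·(-4) - (-6)·(-1) = 8 - 6 = 2
e × f = (50, -15, 2)
d · (e × f) = 4·50 + 2·(-15) + (-3)·2 = 200 - 30 - 6 = 164

164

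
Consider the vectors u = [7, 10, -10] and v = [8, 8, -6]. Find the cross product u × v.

i: 10·(-6) - (-10)·8 = -60 - (-80) = 20
j: (-10)·8 - 7·(-6) = -80 - (-42) = -38
k: 7·8 - 10·8 = 56 - 80 = -24
u × v = (20, -38, -24)

(20, -38, -24)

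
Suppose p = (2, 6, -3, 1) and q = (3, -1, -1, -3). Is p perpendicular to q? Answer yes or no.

p · q = 2·3 + 6·(-1) + (-3)·(-1) + 1·(-3) = 6 - 6 + 3 - 3 = 0
Zero, so the vectors are orthogonal.

yes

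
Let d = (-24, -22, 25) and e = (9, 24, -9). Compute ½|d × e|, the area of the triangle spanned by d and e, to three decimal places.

275.939

i: (-22)·(-9) - 25·24 = 198 - 600 = -402
j: 25·9 - (-24)·(-9) = 225 - 216 = 9
k: (-24)·24 - (-22)·9 = -576 - (-198) = -378
d × e = (-402, 9, -378)
|d × e| = √((-402)² + 9² + (-378)²) = √304569 ≈ 551.8777
area = ½ · 551.8777 ≈ 275.939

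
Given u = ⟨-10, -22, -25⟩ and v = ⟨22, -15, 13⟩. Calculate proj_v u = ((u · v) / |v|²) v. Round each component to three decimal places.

(-5.387, 3.673, -3.183)

u · v = (-10)·22 + (-22)·(-15) + (-25)·13 = -220 + 330 - 325 = -215
|v|² = 484 + 225 + 169 = 878
proj_v u = (-215/878) · (22, -15, 13) ≈ (-5.387, 3.673, -3.183)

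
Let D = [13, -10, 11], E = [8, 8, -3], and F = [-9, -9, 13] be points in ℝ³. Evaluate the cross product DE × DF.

(50, 318, 391)

DE = (-5, 18, -14)
DF = (-22, 1, 2)
i: 18·2 - (-14)·1 = 36 - (-14) = 50
j: (-14)·(-22) - (-5)·2 = 308 - (-10) = 318
k: (-5)·1 - 18·(-22) = -5 - (-396) = 391
DE × DF = (50, 318, 391)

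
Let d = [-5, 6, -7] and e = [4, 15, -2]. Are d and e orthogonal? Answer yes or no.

no

d · e = (-5)·4 + 6·15 + (-7)·(-2) = -20 + 90 + 14 = 84
Nonzero, so the vectors are not orthogonal.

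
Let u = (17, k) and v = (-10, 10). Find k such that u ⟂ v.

u · v = 17·(-10) + k·10 = -170 + 10k
Set equal to 0: 10k = 170, so k = 17.

17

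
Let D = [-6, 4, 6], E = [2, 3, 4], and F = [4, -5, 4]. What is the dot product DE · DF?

DE = E − D = (8, -1, -2)
DF = F − D = (10, -9, -2)
DE · DF = 8·10 + (-1)·(-9) + (-2)·(-2) = 80 + 9 + 4 = 93

93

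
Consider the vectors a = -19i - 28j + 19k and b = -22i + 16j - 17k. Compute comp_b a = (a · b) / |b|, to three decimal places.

a · b = (-19)·(-22) + (-28)·16 + 19·(-17) = 418 - 448 - 323 = -353
|b| = √(484 + 256 + 289) = √1029 ≈ 32.0780
comp_b a = -353 / √1029 ≈ -11.004

-11.004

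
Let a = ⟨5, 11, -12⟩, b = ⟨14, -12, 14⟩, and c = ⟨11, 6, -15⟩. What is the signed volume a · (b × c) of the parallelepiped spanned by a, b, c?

1892

b × c:
i: (-12)·(-15) - 14·6 = 180 - 84 = 96
j: 14·11 - 14·(-15) = 154 - (-210) = 364
k: 14·6 - (-12)·11 = 84 - (-132) = 216
b × c = (96, 364, 216)
a · (b × c) = 5·96 + 11·364 + (-12)·216 = 480 + 4004 - 2592 = 1892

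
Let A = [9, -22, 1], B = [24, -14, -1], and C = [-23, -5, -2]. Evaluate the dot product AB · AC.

AB = B − A = (15, 8, -2)
AC = C − A = (-32, 17, -3)
AB · AC = 15·(-32) + 8·17 + (-2)·(-3) = -480 + 136 + 6 = -338

-338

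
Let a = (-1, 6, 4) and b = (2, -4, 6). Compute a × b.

i: 6·6 - 4·(-4) = 36 - (-16) = 52
j: 4·2 - (-1)·6 = 8 - (-6) = 14
k: (-1)·(-4) - 6·2 = 4 - 12 = -8
a × b = (52, 14, -8)

(52, 14, -8)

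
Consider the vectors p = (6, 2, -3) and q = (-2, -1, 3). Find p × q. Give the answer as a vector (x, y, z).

i: 2·3 - (-3)·(-1) = 6 - 3 = 3
j: (-3)·(-2) - 6·3 = 6 - 18 = -12
k: 6·(-1) - 2·(-2) = -6 - (-4) = -2
p × q = (3, -12, -2)

(3, -12, -2)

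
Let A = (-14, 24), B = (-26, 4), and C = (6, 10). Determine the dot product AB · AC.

40

AB = B − A = (-12, -20)
AC = C − A = (20, -14)
AB · AC = (-12)·20 + (-20)·(-14) = -240 + 280 = 40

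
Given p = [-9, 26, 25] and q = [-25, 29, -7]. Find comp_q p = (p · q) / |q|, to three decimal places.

p · q = (-9)·(-25) + 26·29 + 25·(-7) = 225 + 754 - 175 = 804
|q| = √(625 + 841 + 49) = √1515 ≈ 38.9230
comp_q p = 804 / √1515 ≈ 20.656

20.656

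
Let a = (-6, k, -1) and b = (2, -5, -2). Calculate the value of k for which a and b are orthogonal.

a · b = (-6)·2 + k·(-5) + (-1)·(-2) = -10 - 5k
Set equal to 0: -5k = 10, so k = -2.

-2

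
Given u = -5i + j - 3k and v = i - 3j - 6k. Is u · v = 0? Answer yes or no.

no

u · v = (-5)·1 + 1·(-3) + (-3)·(-6) = -5 - 3 + 18 = 10
Nonzero, so the vectors are not orthogonal.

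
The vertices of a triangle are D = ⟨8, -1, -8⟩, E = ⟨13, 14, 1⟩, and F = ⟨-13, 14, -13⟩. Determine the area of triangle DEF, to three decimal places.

236.165

DE = (5, 15, 9),  DF = (-21, 15, -5)
i: 15·(-5) - 9·15 = -75 - 135 = -210
j: 9·(-21) - 5·(-5) = -189 - (-25) = -164
k: 5·15 - 15·(-21) = 75 - (-315) = 390
DE × DF = (-210, -164, 390)
|DE × DF| = √223096 ≈ 472.3304
area = ½ · 472.3304 ≈ 236.165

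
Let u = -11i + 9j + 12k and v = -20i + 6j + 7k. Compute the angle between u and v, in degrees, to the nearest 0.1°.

u · v = (-11)·(-20) + 9·6 + 12·7 = 220 + 54 + 84 = 358
|u|² = 121 + 81 + 144 = 346,  |u| = √346 ≈ 18.601075
|v|² = 400 + 36 + 49 = 485,  |v| = √485 ≈ 22.022716
cos θ = 358 / (18.601075 · 22.022716) ≈ 0.87392
θ = arccos(0.87392) ≈ 29.1°

29.1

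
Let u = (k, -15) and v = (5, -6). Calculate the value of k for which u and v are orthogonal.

-18

u · v = k·5 + (-15)·(-6) = 90 + 5k
Set equal to 0: 5k = -90, so k = -18.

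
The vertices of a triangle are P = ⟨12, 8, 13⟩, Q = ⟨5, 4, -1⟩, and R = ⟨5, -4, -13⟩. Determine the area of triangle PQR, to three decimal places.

PQ = (-7, -4, -14),  PR = (-7, -12, -26)
i: (-4)·(-26) - (-14)·(-12) = 104 - 168 = -64
j: (-14)·(-7) - (-7)·(-26) = 98 - 182 = -84
k: (-7)·(-12) - (-4)·(-7) = 84 - 28 = 56
PQ × PR = (-64, -84, 56)
|PQ × PR| = √14288 ≈ 119.5324
area = ½ · 119.5324 ≈ 59.766

59.766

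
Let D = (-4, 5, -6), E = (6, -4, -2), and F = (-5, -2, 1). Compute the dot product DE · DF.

81

DE = E − D = (10, -9, 4)
DF = F − D = (-1, -7, 7)
DE · DF = 10·(-1) + (-9)·(-7) + 4·7 = -10 + 63 + 28 = 81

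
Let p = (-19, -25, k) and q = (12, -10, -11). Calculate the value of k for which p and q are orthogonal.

p · q = (-19)·12 + (-25)·(-10) + k·(-11) = 22 - 11k
Set equal to 0: -11k = -22, so k = 2.

2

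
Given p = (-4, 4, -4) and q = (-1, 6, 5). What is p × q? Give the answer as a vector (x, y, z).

i: 4·5 - (-4)·6 = 20 - (-24) = 44
j: (-4)·(-1) - (-4)·5 = 4 - (-20) = 24
k: (-4)·6 - 4·(-1) = -24 - (-4) = -20
p × q = (44, 24, -20)

(44, 24, -20)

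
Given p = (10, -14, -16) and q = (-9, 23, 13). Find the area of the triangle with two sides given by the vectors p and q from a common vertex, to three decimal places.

i: (-14)·13 - (-16)·23 = -182 - (-368) = 186
j: (-16)·(-9) - 10·13 = 144 - 130 = 14
k: 10·23 - (-14)·(-9) = 230 - 126 = 104
p × q = (186, 14, 104)
|p × q| = √(186² + 14² + 104²) = √45608 ≈ 213.5603
area = ½ · 213.5603 ≈ 106.780

106.780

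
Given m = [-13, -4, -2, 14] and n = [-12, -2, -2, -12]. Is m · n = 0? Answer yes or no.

yes

m · n = (-13)·(-12) + (-4)·(-2) + (-2)·(-2) + 14·(-12) = 156 + 8 + 4 - 168 = 0
Zero, so the vectors are orthogonal.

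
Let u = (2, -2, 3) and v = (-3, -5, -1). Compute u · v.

1

u · v = 2·(-3) + (-2)·(-5) + 3·(-1) = -6 + 10 - 3 = 1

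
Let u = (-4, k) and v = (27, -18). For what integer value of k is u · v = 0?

-6

u · v = (-4)·27 + k·(-18) = -108 - 18k
Set equal to 0: -18k = 108, so k = -6.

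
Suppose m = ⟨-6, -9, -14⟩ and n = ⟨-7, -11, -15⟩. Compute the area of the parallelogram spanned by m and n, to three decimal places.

i: (-9)·(-15) - (-14)·(-11) = 135 - 154 = -19
j: (-14)·(-7) - (-6)·(-15) = 98 - 90 = 8
k: (-6)·(-11) - (-9)·(-7) = 66 - 63 = 3
m × n = (-19, 8, 3)
|m × n| = √((-19)² + 8² + 3²) = √434 ≈ 20.8327

20.833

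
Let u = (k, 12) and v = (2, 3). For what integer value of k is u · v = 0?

u · v = k·2 + 12·3 = 36 + 2k
Set equal to 0: 2k = -36, so k = -18.

-18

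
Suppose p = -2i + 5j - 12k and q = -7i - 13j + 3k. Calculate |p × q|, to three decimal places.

i: 5·3 - (-12)·(-13) = 15 - 156 = -141
j: (-12)·(-7) - (-2)·3 = 84 - (-6) = 90
k: (-2)·(-13) - 5·(-7) = 26 - (-35) = 61
p × q = (-141, 90, 61)
|p × q| = √((-141)² + 90² + 61²) = √31702 ≈ 178.0506

178.051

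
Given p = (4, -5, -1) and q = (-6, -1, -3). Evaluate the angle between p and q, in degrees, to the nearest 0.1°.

p · q = 4·(-6) + (-5)·(-1) + (-1)·(-3) = -24 + 5 + 3 = -16
|p|² = 16 + 25 + 1 = 42,  |p| = √42 ≈ 6.480741
|q|² = 36 + 1 + 9 = 46,  |q| = √46 ≈ 6.782330
cos θ = -16 / (6.480741 · 6.782330) ≈ -0.36401
θ = arccos(-0.36401) ≈ 111.3°

111.3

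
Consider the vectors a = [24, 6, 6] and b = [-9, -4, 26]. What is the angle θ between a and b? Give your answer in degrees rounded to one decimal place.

96.8

a · b = 24·(-9) + 6·(-4) + 6·26 = -216 - 24 + 156 = -84
|a|² = 576 + 36 + 36 = 648,  |a| = √648 ≈ 25.455844
|b|² = 81 + 16 + 676 = 773,  |b| = √773 ≈ 27.802878
cos θ = -84 / (25.455844 · 27.802878) ≈ -0.11869
θ = arccos(-0.11869) ≈ 96.8°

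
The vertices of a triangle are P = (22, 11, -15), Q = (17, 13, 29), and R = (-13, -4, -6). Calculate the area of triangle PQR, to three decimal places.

PQ = (-5, 2, 44),  PR = (-35, -15, 9)
i: 2·9 - 44·(-15) = 18 - (-660) = 678
j: 44·(-35) - (-5)·9 = -1540 - (-45) = -1495
k: (-5)·(-15) - 2·(-35) = 75 - (-70) = 145
PQ × PR = (678, -1495, 145)
|PQ × PR| = √2715734 ≈ 1647.9484
area = ½ · 1647.9484 ≈ 823.974

823.974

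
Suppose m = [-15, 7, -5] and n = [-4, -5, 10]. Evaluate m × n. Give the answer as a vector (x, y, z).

i: 7·10 - (-5)·(-5) = 70 - 25 = 45
j: (-5)·(-4) - (-15)·10 = 20 - (-150) = 170
k: (-15)·(-5) - 7·(-4) = 75 - (-28) = 103
m × n = (45, 170, 103)

(45, 170, 103)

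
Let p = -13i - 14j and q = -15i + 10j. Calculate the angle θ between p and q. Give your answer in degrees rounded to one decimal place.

80.8

p · q = (-13)·(-15) + (-14)·10 = 195 - 140 = 55
|p|² = 169 + 196 = 365,  |p| = √365 ≈ 19.104973
|q|² = 225 + 100 = 325,  |q| = √325 ≈ 18.027756
cos θ = 55 / (19.104973 · 18.027756) ≈ 0.15969
θ = arccos(0.15969) ≈ 80.8°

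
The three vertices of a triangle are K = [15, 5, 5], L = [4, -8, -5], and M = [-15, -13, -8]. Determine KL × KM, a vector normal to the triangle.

KL = (-11, -13, -10)
KM = (-30, -18, -13)
i: (-13)·(-13) - (-10)·(-18) = 169 - 180 = -11
j: (-10)·(-30) - (-11)·(-13) = 300 - 143 = 157
k: (-11)·(-18) - (-13)·(-30) = 198 - 390 = -192
KL × KM = (-11, 157, -192)

(-11, 157, -192)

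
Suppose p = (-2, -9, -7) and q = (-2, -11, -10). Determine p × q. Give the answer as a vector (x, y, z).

i: (-9)·(-10) - (-7)·(-11) = 90 - 77 = 13
j: (-7)·(-2) - (-2)·(-10) = 14 - 20 = -6
k: (-2)·(-11) - (-9)·(-2) = 22 - 18 = 4
p × q = (13, -6, 4)

(13, -6, 4)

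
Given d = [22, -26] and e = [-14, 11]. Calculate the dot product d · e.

-594

d · e = 22·(-14) + (-26)·11 = -308 - 286 = -594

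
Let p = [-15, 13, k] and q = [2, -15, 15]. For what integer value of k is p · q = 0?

15

p · q = (-15)·2 + 13·(-15) + k·15 = -225 + 15k
Set equal to 0: 15k = 225, so k = 15.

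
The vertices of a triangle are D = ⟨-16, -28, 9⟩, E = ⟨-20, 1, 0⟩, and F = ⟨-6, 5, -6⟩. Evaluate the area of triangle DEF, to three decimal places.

234.322

DE = (-4, 29, -9),  DF = (10, 33, -15)
i: 29·(-15) - (-9)·33 = -435 - (-297) = -138
j: (-9)·10 - (-4)·(-15) = -90 - 60 = -150
k: (-4)·33 - 29·10 = -132 - 290 = -422
DE × DF = (-138, -150, -422)
|DE × DF| = √219628 ≈ 468.6449
area = ½ · 468.6449 ≈ 234.322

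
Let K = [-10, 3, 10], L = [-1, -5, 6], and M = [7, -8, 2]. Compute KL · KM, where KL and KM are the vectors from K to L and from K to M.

KL = L − K = (9, -8, -4)
KM = M − K = (17, -11, -8)
KL · KM = 9·17 + (-8)·(-11) + (-4)·(-8) = 153 + 88 + 32 = 273

273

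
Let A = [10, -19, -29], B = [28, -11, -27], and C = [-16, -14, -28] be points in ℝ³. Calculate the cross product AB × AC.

AB = (18, 8, 2)
AC = (-26, 5, 1)
i: 8·1 - 2·5 = 8 - 10 = -2
j: 2·(-26) - 18·1 = -52 - 18 = -70
k: 18·5 - 8·(-26) = 90 - (-208) = 298
AB × AC = (-2, -70, 298)

(-2, -70, 298)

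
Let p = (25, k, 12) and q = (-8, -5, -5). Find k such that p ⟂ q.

-52

p · q = 25·(-8) + k·(-5) + 12·(-5) = -260 - 5k
Set equal to 0: -5k = 260, so k = -52.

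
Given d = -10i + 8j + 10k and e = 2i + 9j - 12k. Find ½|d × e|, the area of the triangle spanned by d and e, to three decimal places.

i: 8·(-12) - 10·9 = -96 - 90 = -186
j: 10·2 - (-10)·(-12) = 20 - 120 = -100
k: (-10)·9 - 8·2 = -90 - 16 = -106
d × e = (-186, -100, -106)
|d × e| = √((-186)² + (-100)² + (-106)²) = √55832 ≈ 236.2880
area = ½ · 236.2880 ≈ 118.144

118.144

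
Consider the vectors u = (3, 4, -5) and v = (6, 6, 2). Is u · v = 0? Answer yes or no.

u · v = 3·6 + 4·6 + (-5)·2 = 18 + 24 - 10 = 32
Nonzero, so the vectors are not orthogonal.

no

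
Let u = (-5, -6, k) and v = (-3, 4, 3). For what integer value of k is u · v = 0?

u · v = (-5)·(-3) + (-6)·4 + k·3 = -9 + 3k
Set equal to 0: 3k = 9, so k = 3.

3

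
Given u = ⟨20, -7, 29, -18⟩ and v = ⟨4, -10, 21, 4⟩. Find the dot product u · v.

687

u · v = 20·4 + (-7)·(-10) + 29·21 + (-18)·4 = 80 + 70 + 609 - 72 = 687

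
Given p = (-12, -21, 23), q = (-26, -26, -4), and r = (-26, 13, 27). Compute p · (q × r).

q × r:
i: (-26)·27 - (-4)·13 = -702 - (-52) = -650
j: (-4)·(-26) - (-26)·27 = 104 - (-702) = 806
k: (-26)·13 - (-26)·(-26) = -338 - 676 = -1014
q × r = (-650, 806, -1014)
p · (q × r) = (-12)·(-650) + (-21)·806 + 23·(-1014) = 7800 - 16926 - 23322 = -32448

-32448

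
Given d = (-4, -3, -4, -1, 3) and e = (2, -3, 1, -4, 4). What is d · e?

d · e = (-4)·2 + (-3)·(-3) + (-4)·1 + (-1)·(-4) + 3·4 = -8 + 9 - 4 + 4 + 12 = 13

13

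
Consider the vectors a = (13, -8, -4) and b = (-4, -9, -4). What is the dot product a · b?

36

a · b = 13·(-4) + (-8)·(-9) + (-4)·(-4) = -52 + 72 + 16 = 36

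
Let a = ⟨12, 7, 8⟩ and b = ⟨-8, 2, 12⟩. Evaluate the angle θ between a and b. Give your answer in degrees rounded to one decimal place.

a · b = 12·(-8) + 7·2 + 8·12 = -96 + 14 + 96 = 14
|a|² = 144 + 49 + 64 = 257,  |a| = √257 ≈ 16.031220
|b|² = 64 + 4 + 144 = 212,  |b| = √212 ≈ 14.560220
cos θ = 14 / (16.031220 · 14.560220) ≈ 0.05998
θ = arccos(0.05998) ≈ 86.6°

86.6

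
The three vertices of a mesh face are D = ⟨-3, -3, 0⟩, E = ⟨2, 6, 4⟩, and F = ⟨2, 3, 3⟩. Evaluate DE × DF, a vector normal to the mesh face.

DE = (5, 9, 4)
DF = (5, 6, 3)
i: 9·3 - 4·6 = 27 - 24 = 3
j: 4·5 - 5·3 = 20 - 15 = 5
k: 5·6 - 9·5 = 30 - 45 = -15
DE × DF = (3, 5, -15)

(3, 5, -15)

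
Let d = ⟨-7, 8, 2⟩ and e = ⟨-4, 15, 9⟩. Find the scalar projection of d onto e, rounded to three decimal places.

d · e = (-7)·(-4) + 8·15 + 2·9 = 28 + 120 + 18 = 166
|e| = √(16 + 225 + 81) = √322 ≈ 17.9444
comp_e d = 166 / √322 ≈ 9.251

9.251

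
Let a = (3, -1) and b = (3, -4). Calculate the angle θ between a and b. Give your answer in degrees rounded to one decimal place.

34.7

a · b = 3·3 + (-1)·(-4) = 9 + 4 = 13
|a|² = 9 + 1 = 10,  |a| = √10 ≈ 3.162278
|b|² = 9 + 16 = 25,  |b| = √25 ≈ 5.000000
cos θ = 13 / (3.162278 · 5.000000) ≈ 0.82219
θ = arccos(0.82219) ≈ 34.7°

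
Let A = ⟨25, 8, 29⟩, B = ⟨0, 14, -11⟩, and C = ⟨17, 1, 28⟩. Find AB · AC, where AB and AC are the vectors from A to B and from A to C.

AB = B − A = (-25, 6, -40)
AC = C − A = (-8, -7, -1)
AB · AC = (-25)·(-8) + 6·(-7) + (-40)·(-1) = 200 - 42 + 40 = 198

198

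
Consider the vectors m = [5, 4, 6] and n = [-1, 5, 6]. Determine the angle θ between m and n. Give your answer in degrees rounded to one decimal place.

42.4

m · n = 5·(-1) + 4·5 + 6·6 = -5 + 20 + 36 = 51
|m|² = 25 + 16 + 36 = 77,  |m| = √77 ≈ 8.774964
|n|² = 1 + 25 + 36 = 62,  |n| = √62 ≈ 7.874008
cos θ = 51 / (8.774964 · 7.874008) ≈ 0.73812
θ = arccos(0.73812) ≈ 42.4°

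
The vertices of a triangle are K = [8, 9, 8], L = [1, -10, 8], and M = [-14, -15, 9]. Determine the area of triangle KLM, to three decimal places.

125.409

KL = (-7, -19, 0),  KM = (-22, -24, 1)
i: (-19)·1 - 0·(-24) = -19 - 0 = -19
j: 0·(-22) - (-7)·1 = 0 - (-7) = 7
k: (-7)·(-24) - (-19)·(-22) = 168 - 418 = -250
KL × KM = (-19, 7, -250)
|KL × KM| = √62910 ≈ 250.8187
area = ½ · 250.8187 ≈ 125.409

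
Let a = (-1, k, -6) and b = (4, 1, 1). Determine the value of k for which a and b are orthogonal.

10

a · b = (-1)·4 + k·1 + (-6)·1 = -10 + 1k
Set equal to 0: 1k = 10, so k = 10.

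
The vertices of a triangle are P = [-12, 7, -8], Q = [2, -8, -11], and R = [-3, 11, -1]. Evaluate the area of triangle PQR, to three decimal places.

PQ = (14, -15, -3),  PR = (9, 4, 7)
i: (-15)·7 - (-3)·4 = -105 - (-12) = -93
j: (-3)·9 - 14·7 = -27 - 98 = -125
k: 14·4 - (-15)·9 = 56 - (-135) = 191
PQ × PR = (-93, -125, 191)
|PQ × PR| = √60755 ≈ 246.4853
area = ½ · 246.4853 ≈ 123.243

123.243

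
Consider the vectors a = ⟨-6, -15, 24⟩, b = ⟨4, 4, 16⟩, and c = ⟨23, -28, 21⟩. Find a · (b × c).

-12348

b × c:
i: 4·21 - 16·(-28) = 84 - (-448) = 532
j: 16·23 - 4·21 = 368 - 84 = 284
k: 4·(-28) - 4·23 = -112 - 92 = -204
b × c = (532, 284, -204)
a · (b × c) = (-6)·532 + (-15)·284 + 24·(-204) = -3192 - 4260 - 4896 = -12348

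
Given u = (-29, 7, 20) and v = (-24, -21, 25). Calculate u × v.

i: 7·25 - 20·(-21) = 175 - (-420) = 595
j: 20·(-24) - (-29)·25 = -480 - (-725) = 245
k: (-29)·(-21) - 7·(-24) = 609 - (-168) = 777
u × v = (595, 245, 777)

(595, 245, 777)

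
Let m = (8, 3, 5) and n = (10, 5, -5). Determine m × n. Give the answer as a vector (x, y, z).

(-40, 90, 10)

i: 3·(-5) - 5·5 = -15 - 25 = -40
j: 5·10 - 8·(-5) = 50 - (-40) = 90
k: 8·5 - 3·10 = 40 - 30 = 10
m × n = (-40, 90, 10)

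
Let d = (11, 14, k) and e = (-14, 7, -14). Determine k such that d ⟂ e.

-4

d · e = 11·(-14) + 14·7 + k·(-14) = -56 - 14k
Set equal to 0: -14k = 56, so k = -4.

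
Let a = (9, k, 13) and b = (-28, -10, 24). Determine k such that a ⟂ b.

a · b = 9·(-28) + k·(-10) + 13·24 = 60 - 10k
Set equal to 0: -10k = -60, so k = 6.

6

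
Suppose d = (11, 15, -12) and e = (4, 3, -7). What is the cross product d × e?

i: 15·(-7) - (-12)·3 = -105 - (-36) = -69
j: (-12)·4 - 11·(-7) = -48 - (-77) = 29
k: 11·3 - 15·4 = 33 - 60 = -27
d × e = (-69, 29, -27)

(-69, 29, -27)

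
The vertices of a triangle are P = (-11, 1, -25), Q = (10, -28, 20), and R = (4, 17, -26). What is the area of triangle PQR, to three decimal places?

623.766

PQ = (21, -29, 45),  PR = (15, 16, -1)
i: (-29)·(-1) - 45·16 = 29 - 720 = -691
j: 45·15 - 21·(-1) = 675 - (-21) = 696
k: 21·16 - (-29)·15 = 336 - (-435) = 771
PQ × PR = (-691, 696, 771)
|PQ × PR| = √1556338 ≈ 1247.5328
area = ½ · 1247.5328 ≈ 623.766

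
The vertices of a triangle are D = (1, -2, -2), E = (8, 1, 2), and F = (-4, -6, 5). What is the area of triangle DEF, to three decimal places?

DE = (7, 3, 4),  DF = (-5, -4, 7)
i: 3·7 - 4·(-4) = 21 - (-16) = 37
j: 4·(-5) - 7·7 = -20 - 49 = -69
k: 7·(-4) - 3·(-5) = -28 - (-15) = -13
DE × DF = (37, -69, -13)
|DE × DF| = √6299 ≈ 79.3662
area = ½ · 79.3662 ≈ 39.683

39.683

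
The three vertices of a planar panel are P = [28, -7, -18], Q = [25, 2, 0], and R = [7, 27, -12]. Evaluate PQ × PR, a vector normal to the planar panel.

PQ = (-3, 9, 18)
PR = (-21, 34, 6)
i: 9·6 - 18·34 = 54 - 612 = -558
j: 18·(-21) - (-3)·6 = -378 - (-18) = -360
k: (-3)·34 - 9·(-21) = -102 - (-189) = 87
PQ × PR = (-558, -360, 87)

(-558, -360, 87)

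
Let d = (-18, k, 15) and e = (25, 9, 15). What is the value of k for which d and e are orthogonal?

d · e = (-18)·25 + k·9 + 15·15 = -225 + 9k
Set equal to 0: 9k = 225, so k = 25.

25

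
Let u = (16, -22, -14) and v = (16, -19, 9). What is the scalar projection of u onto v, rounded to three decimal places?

20.742

u · v = 16·16 + (-22)·(-19) + (-14)·9 = 256 + 418 - 126 = 548
|v| = √(256 + 361 + 81) = √698 ≈ 26.4197
comp_v u = 548 / √698 ≈ 20.742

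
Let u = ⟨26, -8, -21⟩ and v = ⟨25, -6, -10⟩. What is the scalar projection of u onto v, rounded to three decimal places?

32.915

u · v = 26·25 + (-8)·(-6) + (-21)·(-10) = 650 + 48 + 210 = 908
|v| = √(625 + 36 + 100) = √761 ≈ 27.5862
comp_v u = 908 / √761 ≈ 32.915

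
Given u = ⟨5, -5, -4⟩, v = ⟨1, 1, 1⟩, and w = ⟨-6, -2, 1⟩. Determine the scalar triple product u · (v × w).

v × w:
i: 1·1 - 1·(-2) = 1 - (-2) = 3
j: 1·(-6) - 1·1 = -6 - 1 = -7
k: 1·(-2) - 1·(-6) = -2 - (-6) = 4
v × w = (3, -7, 4)
u · (v × w) = 5·3 + (-5)·(-7) + (-4)·4 = 15 + 35 - 16 = 34

34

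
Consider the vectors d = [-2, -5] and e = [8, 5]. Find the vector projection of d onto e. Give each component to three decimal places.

(-3.685, -2.303)

d · e = (-2)·8 + (-5)·5 = -16 - 25 = -41
|e|² = 64 + 25 = 89
proj_e d = (-41/89) · (8, 5) ≈ (-3.685, -2.303)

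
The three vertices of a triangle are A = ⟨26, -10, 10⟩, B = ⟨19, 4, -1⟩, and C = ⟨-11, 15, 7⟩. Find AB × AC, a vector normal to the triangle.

AB = (-7, 14, -11)
AC = (-37, 25, -3)
i: 14·(-3) - (-11)·25 = -42 - (-275) = 233
j: (-11)·(-37) - (-7)·(-3) = 407 - 21 = 386
k: (-7)·25 - 14·(-37) = -175 - (-518) = 343
AB × AC = (233, 386, 343)

(233, 386, 343)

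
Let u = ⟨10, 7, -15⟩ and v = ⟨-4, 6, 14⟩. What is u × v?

(188, -80, 88)

i: 7·14 - (-15)·6 = 98 - (-90) = 188
j: (-15)·(-4) - 10·14 = 60 - 140 = -80
k: 10·6 - 7·(-4) = 60 - (-28) = 88
u × v = (188, -80, 88)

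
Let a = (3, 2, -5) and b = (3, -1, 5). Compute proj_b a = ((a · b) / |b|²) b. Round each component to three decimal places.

a · b = 3·3 + 2·(-1) + (-5)·5 = 9 - 2 - 25 = -18
|b|² = 9 + 1 + 25 = 35
proj_b a = (-18/35) · (3, -1, 5) ≈ (-1.543, 0.514, -2.571)

(-1.543, 0.514, -2.571)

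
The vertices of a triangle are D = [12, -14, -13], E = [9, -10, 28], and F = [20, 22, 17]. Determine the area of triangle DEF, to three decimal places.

712.927

DE = (-3, 4, 41),  DF = (8, 36, 30)
i: 4·30 - 41·36 = 120 - 1476 = -1356
j: 41·8 - (-3)·30 = 328 - (-90) = 418
k: (-3)·36 - 4·8 = -108 - 32 = -140
DE × DF = (-1356, 418, -140)
|DE × DF| = √2033060 ≈ 1425.8541
area = ½ · 1425.8541 ≈ 712.927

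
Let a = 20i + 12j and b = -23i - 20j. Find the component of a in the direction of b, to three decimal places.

a · b = 20·(-23) + 12·(-20) = -460 - 240 = -700
|b| = √(529 + 400) = √929 ≈ 30.4795
comp_b a = -700 / √929 ≈ -22.966

-22.966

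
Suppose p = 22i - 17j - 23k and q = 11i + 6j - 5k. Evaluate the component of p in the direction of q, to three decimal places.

p · q = 22·11 + (-17)·6 + (-23)·(-5) = 242 - 102 + 115 = 255
|q| = √(121 + 36 + 25) = √182 ≈ 13.4907
comp_q p = 255 / √182 ≈ 18.902

18.902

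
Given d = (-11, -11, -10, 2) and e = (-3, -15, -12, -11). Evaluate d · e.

296

d · e = (-11)·(-3) + (-11)·(-15) + (-10)·(-12) + 2·(-11) = 33 + 165 + 120 - 22 = 296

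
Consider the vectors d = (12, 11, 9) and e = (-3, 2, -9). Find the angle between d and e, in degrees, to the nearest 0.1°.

d · e = 12·(-3) + 11·2 + 9·(-9) = -36 + 22 - 81 = -95
|d|² = 144 + 121 + 81 = 346,  |d| = √346 ≈ 18.601075
|e|² = 9 + 4 + 81 = 94,  |e| = √94 ≈ 9.695360
cos θ = -95 / (18.601075 · 9.695360) ≈ -0.52677
θ = arccos(-0.52677) ≈ 121.8°

121.8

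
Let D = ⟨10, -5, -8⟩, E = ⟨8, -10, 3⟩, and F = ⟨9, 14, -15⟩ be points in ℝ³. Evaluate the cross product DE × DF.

(-174, -25, -43)

DE = (-2, -5, 11)
DF = (-1, 19, -7)
i: (-5)·(-7) - 11·19 = 35 - 209 = -174
j: 11·(-1) - (-2)·(-7) = -11 - 14 = -25
k: (-2)·19 - (-5)·(-1) = -38 - 5 = -43
DE × DF = (-174, -25, -43)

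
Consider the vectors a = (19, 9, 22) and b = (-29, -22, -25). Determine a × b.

i: 9·(-25) - 22·(-22) = -225 - (-484) = 259
j: 22·(-29) - 19·(-25) = -638 - (-475) = -163
k: 19·(-22) - 9·(-29) = -418 - (-261) = -157
a × b = (259, -163, -157)

(259, -163, -157)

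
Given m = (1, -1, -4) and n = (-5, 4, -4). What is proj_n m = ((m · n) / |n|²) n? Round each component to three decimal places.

m · n = 1·(-5) + (-1)·4 + (-4)·(-4) = -5 - 4 + 16 = 7
|n|² = 25 + 16 + 16 = 57
proj_n m = (7/57) · (-5, 4, -4) ≈ (-0.614, 0.491, -0.491)

(-0.614, 0.491, -0.491)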